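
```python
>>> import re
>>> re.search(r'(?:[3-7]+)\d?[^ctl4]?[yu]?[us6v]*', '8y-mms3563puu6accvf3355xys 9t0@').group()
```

'3563puu6'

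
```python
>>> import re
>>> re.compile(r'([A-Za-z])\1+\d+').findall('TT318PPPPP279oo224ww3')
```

A backreference is literal: `\1` must see the identical characters the first group matched.
Walking the string: at [0:5] match 'TT318', group 1 = 'T'; at [5:13] match 'PPPPP279', group 1 = 'P'; at [13:18] match 'oo224', group 1 = 'o'; at [18:21] match 'ww3', group 1 = 'w'.
With a single group, `findall` returns only what that group captured — 4 items.

['T', 'P', 'o', 'w']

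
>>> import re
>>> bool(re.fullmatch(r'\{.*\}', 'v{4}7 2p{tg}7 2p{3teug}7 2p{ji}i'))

`re.fullmatch` is like wrapping the pattern in `^…$` (in single-line mode).
Here the string isn't matched end-to-end, so the call returns None, and `bool(None)` is False.

False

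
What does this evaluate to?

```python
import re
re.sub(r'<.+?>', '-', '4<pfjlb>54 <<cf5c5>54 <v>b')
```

'4-54 -54 -b'

Each match is replaced by '-'.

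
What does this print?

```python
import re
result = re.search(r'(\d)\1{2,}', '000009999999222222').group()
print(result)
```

00000

The backreference `\1` re-matches whatever the first group consumed, character for character.
The match spans [0:5] → '00000'.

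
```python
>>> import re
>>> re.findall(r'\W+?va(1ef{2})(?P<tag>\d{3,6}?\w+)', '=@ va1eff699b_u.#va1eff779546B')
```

[('1eff', '699b_u'), ('1eff', '779546B')]

Multiple groups make `findall` return tuples — one 2-tuple for each match.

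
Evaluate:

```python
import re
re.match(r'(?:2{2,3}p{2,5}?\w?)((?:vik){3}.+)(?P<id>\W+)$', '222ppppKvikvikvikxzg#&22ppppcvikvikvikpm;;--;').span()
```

(0, 45)

The pattern matches 2 to 3 of a literal '2', then 2 to 5 of a literal 'p' (lazy), then optionally a word character (non-capturing group); then the literal 'vik' repeated 3 times, then one or more of any character (captured); then one or more of a non-word character (captured as 'id'); then anchored at the end.
`match` is anchored at position 0; if the pattern doesn't fit there, it returns None.
The match spans [0:45] → '222ppppKvikvikvikxzg#&22ppppcvikvikvikpm;;--;'.
Captured: group 1 = 'vikvikvikxzg#&22ppppcvikvikvikpm;;--', group 2 = ';'.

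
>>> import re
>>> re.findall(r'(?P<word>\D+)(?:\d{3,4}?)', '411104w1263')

Pattern: one or more of a non-digit (captured as 'word'); then 3 to 4 of a digit (lazy) (non-capturing group).
Scanning left to right: at [6:10] match 'w126', group 1 = 'w'.
With a single group, `findall` returns only what that group captured — 1 item.

['w']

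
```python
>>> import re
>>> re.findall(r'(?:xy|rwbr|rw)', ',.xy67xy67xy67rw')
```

With no groups in the pattern, `findall` gives back each whole match — 4 here.

['xy', 'xy', 'xy', 'rw']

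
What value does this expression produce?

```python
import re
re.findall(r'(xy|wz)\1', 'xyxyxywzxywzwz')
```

['xy', 'wz']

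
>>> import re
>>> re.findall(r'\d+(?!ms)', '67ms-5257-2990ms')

`(?!…)`/`(?<!…)` only lets a position through if the neighbouring text does NOT match; no characters are consumed.
No capturing groups, so `findall` returns the 3 full match strings.

['6', '5257', '299']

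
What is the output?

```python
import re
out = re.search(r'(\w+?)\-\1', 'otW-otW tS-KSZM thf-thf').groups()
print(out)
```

('otW',)

The backreference `\1` re-matches whatever the first group consumed, character for character.
Unlike `match`, `search` isn't anchored — it looks for the pattern anywhere in the string.
The match spans [0:7] → 'otW-otW'.
Captured: group 1 = 'otW'.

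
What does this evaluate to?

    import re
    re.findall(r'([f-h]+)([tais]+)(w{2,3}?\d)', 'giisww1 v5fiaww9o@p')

[('g', 'iis', 'ww1'), ('f', 'ia', 'ww9')]

Pattern: one or more of a character in [f-h] (captured); then one or more of one of [tais] (captured); then 2 to 3 of a literal 'w' (lazy), then a digit (captured).
Scanning left to right: at [0:7] match 'giisww1', groups = ('g', 'iis', 'ww1'); at [10:16] match 'fiaww9', groups = ('f', 'ia', 'ww9').
Multiple groups make `findall` return tuples — one 3-tuple for each match.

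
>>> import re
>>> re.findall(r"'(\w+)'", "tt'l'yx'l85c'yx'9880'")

With a single group, `findall` returns only what that group captured — 3 items.

['l', 'l85c', '9880']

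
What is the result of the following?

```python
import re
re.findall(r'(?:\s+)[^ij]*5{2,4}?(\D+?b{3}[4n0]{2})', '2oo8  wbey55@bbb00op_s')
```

['@bbb00']

With a single group, `findall` returns only what that group captured — 1 item.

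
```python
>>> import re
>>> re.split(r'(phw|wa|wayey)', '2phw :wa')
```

['2', 'phw', ' :', 'wa', '']

Matches to split on: at [1:4] → 'phw'; at [6:8] → 'wa'.
The group in the pattern means `split` returns the separators' captures alongside the pieces.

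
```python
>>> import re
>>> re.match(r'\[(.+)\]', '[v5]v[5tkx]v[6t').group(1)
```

The match spans [0:11] → '[v5]v[5tkx]'.
Captured: group 1 = 'v5]v[5tkx'.

'v5]v[5tkx'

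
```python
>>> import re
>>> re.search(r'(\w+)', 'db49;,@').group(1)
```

The match spans [0:4] → 'db49'.
Captured: group 1 = 'db49'.

'db49'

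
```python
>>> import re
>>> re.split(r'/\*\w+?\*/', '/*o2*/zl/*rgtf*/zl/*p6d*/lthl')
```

Matches to split on: at [0:6] → '/*o2*/'; at [8:16] → '/*rgtf*/'; at [18:25] → '/*p6d*/'.
Splitting on the pattern gives 4 pieces.

['', 'zl', 'zl', 'lthl']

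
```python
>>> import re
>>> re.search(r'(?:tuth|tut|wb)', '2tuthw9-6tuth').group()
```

Alternation isn't longest-match — the leftmost alternative that fits at this position is chosen.
The match spans [1:5] → 'tuth'.

'tuth'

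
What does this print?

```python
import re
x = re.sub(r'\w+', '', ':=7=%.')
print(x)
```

:==%.

This matches one or more of a word character.
Matches: at [2:3] → '7'.
Every occurrence is swapped for ''.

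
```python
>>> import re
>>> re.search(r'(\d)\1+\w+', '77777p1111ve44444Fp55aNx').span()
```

(0, 24)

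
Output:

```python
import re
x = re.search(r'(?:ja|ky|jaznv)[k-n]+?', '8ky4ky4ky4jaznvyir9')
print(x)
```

Here the pattern never matches, so the call returns None.

None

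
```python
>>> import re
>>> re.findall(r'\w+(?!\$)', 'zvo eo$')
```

The negative lookahead/lookbehind blocks any match where the forbidden context is present.
Matches: at [0:3] → 'zvo'; at [4:5] → 'e'.
With no groups in the pattern, `findall` gives back each whole match — 2 here.

['zvo', 'e']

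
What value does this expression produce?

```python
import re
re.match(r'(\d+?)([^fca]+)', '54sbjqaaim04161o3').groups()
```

('5', '4sbjq')

The match spans [0:6] → '54sbjq'.
Captured: group 1 = '5', group 2 = '4sbjq'.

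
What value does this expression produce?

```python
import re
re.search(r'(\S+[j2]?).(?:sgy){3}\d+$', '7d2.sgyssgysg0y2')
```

None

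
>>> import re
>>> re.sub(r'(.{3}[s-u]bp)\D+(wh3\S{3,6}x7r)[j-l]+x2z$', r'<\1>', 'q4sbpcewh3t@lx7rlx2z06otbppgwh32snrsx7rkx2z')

The pattern matches exactly 3 of any character, then a character in [s-u], then the literal 'bp' (captured); then one or more of a non-digit; then the literal 'wh3', then 3 to 6 of a non-whitespace character, then the literal 'x7r' (captured); then one or more of a character in [j-l], then the literal 'x2z'; then anchored at the end.
Each match is replaced using the text its own group 1 captured.

'q4sbpcewh3t@lx7rlx2z<06otbp>'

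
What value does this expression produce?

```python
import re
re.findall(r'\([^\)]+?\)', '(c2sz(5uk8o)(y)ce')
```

['(c2sz(5uk8o)', '(y)']

Scanning left to right: at [0:12] → '(c2sz(5uk8o)'; at [12:15] → '(y)'.
`findall` yields the raw match text (2 of them) because the pattern has no groups.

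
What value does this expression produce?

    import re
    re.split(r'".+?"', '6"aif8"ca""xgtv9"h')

['6', 'ca', 'h']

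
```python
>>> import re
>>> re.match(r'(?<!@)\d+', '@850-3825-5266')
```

`re.match` only tries the pattern at the start of the string.
Here position 0 doesn't satisfy it, so the call returns None.

None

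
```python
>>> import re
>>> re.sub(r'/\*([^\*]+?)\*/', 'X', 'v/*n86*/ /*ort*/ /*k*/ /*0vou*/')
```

Each match is replaced by 'X'.

'vX X X X'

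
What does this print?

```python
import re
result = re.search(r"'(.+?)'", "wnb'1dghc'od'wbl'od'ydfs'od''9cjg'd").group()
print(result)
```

Lazy quantifiers expand one character at a time until the remainder of the pattern can match.
The match spans [3:10] → "'1dghc'".

'1dghc'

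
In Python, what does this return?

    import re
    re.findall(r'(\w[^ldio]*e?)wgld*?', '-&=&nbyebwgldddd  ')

['nbyeb']

The pattern matches a word character, then zero or more of any character except [ldio], then optionally the literal 'e' (captured); then the literal 'wgl', then zero or more of a literal 'd' (lazy).
Scanning left to right: at [4:12] match 'nbyebwgl', group 1 = 'nbyeb'.
With a single group, `findall` returns only what that group captured — 1 item.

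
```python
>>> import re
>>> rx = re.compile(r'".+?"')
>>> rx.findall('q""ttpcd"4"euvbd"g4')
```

['""ttpcd"', '"euvbd"']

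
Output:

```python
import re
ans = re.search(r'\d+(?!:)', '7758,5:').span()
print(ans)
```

A negative assertion filters positions out without eating any characters.
The match spans [0:4] → '7758'.

(0, 4)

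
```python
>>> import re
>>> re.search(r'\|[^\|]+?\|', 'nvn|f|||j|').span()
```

(3, 6)

The match spans [3:6] → '|f|'.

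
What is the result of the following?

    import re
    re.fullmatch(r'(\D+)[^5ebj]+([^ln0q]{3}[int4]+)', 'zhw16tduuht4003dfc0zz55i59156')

None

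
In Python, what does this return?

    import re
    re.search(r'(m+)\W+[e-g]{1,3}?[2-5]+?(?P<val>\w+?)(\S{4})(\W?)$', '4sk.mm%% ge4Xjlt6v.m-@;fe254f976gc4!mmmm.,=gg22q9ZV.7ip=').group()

'mmmm.,=gg22q9ZV.7ip='

The pattern matches one or more of a literal 'm' (captured); then one or more of a non-word character, then 1 to 3 of a character in [e-g] (lazy), then one or more of a character in [2-5] (lazy); then one or more of a word character (lazy) (captured as 'val'); then exactly 4 of a non-whitespace character (captured); then optionally a non-word character (captured); then anchored at the end.
The match spans [36:56] → 'mmmm.,=gg22q9ZV.7ip='.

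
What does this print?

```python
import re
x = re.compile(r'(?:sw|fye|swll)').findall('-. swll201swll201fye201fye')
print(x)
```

Alternation tries branches left to right and keeps the first one that lets the overall match succeed at that position.
Matches: at [3:5] → 'sw'; at [10:12] → 'sw'; at [17:20] → 'fye'; at [23:26] → 'fye'.
Since nothing is captured, `findall` lists the 4 matched substrings directly.

['sw', 'sw', 'fye', 'fye']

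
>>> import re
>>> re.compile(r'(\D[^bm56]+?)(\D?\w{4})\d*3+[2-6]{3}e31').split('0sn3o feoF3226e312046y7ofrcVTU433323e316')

The pattern matches a non-digit, then one or more of any character except [bm56] (lazy) (captured); then optionally a non-digit, then exactly 4 of a word character (captured); then zero or more of a digit; then one or more of the literal '3', then exactly 3 of a character in [2-6], then the literal 'e31'.
A non-greedy quantifier consumes as few characters as it can — just enough that the remainder of the pattern still matches from where it stops; whatever follows it matches normally.
Matches to split on: at [1:17] → 'sn3o feoF3226e31'; at [21:39] → 'y7ofrcVTU433323e31'.
With a capturing group present, the delimiter's captured portion is kept in the result list.

['0', 'sn3o', ' feoF', '2046', 'y7of', 'rcVTU', '6']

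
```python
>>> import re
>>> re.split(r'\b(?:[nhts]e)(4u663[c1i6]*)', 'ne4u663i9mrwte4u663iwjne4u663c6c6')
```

['', '4u663i', '9mrwte4u663iwjne4u663c6c6']

This matches a word boundary (`\b`, zero-width); then one of [nhts], then a literal 'e' (non-capturing group); then the literal '4u', then the literal '663', then zero or more of one of [c1i6] (captured).
Because the pattern has a capturing group, `split` also inserts each captured text between the pieces.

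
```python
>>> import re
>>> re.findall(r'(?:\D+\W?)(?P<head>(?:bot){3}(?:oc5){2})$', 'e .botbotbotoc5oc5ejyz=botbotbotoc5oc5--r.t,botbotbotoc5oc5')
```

['botbotbotoc5oc5']

Pattern: one or more of a non-digit, then optionally a non-word character (non-capturing group); then the literal 'bot' repeated 3 times, then the literal 'oc5' repeated 2 times (captured as 'head'); then anchored at the end.
Matches: at [38:59] match '--r.t,botbotbotoc5oc5', group 1 = 'botbotbotoc5oc5'.
Because there's exactly one group, `findall` drops the full match and keeps group 1 from the one hit.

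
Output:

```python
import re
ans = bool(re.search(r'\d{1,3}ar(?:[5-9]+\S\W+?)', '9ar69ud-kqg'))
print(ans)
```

False

This matches 1 to 3 of a digit, then the literal 'ar'; then one or more of a character in [5-9], then a non-whitespace character, then one or more of a non-word character (lazy) (non-capturing group).
`search` walks the string left to right and returns the first match it finds.
Here nothing in the string fits, so the call returns None, and `bool(None)` is False.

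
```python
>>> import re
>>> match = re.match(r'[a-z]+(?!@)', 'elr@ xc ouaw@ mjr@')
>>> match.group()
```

Because the assertion is negative and zero-width, positions next to the forbidden text are skipped.
`re.match` only tries the pattern at the start of the string.
The match spans [0:2] → 'el'.

'el'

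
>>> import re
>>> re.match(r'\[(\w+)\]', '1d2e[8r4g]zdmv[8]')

None

`match` is anchored at position 0; if the pattern doesn't fit there, it returns None.
Here the string doesn't start with a match, so the call returns None.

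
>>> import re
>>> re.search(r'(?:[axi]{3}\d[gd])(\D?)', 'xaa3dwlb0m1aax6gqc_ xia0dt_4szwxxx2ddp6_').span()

(0, 6)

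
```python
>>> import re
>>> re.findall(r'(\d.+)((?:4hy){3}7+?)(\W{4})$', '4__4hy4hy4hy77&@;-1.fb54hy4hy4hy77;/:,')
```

Pattern: a digit, then one or more of any character (captured); then the literal '4hy' repeated 3 times, then one or more of a literal '7' (lazy) (captured); then exactly 4 of a non-word character (captured); then anchored at the end.
With 3 capturing groups, `findall` returns a 3-tuple per match.

[('4__4hy4hy4hy77&@;-1.fb5', '4hy4hy4hy77', ';/:,')]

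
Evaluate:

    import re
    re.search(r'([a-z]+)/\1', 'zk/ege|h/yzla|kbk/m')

`\1` is not a pattern — it's the concrete string captured by group 1, re-applied verbatim.
`search` walks the string left to right and returns the first match it finds.
Here nothing in the string fits, so the call returns None.

None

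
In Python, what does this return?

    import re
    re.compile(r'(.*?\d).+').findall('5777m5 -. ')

['5']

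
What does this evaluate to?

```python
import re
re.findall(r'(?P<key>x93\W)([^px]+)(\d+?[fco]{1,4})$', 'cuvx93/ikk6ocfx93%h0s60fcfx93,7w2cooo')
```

This matches the literal 'x93', then a non-word character (captured as 'key'); then one or more of any character except [px] (captured); then one or more of a digit (lazy), then 1 to 4 of one of [fco] (captured); then anchored at the end.
Walking the string: at [26:37] match 'x93,7w2cooo', groups = ('x93,', '7w', '2cooo').
3 groups means the one result is a tuple of 3 captured strings — 1 here.

[('x93,', '7w', '2cooo')]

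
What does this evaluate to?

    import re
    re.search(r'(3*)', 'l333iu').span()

Pattern: zero or more of a literal '3' (captured).
`re.search` tries every starting position until one works.
The match spans [0:0] → ''.
Captured: group 1 = ''.

(0, 0)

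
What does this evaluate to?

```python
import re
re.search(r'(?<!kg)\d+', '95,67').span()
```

A negative assertion filters positions out without eating any characters.
The match spans [0:2] → '95'.

(0, 2)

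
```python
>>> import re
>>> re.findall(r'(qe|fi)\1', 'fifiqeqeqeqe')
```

A backreference is literal: `\1` must see the identical characters the first group matched.
Matches: at [0:4] match 'fifi', group 1 = 'fi'; at [4:8] match 'qeqe', group 1 = 'qe'; at [8:12] match 'qeqe', group 1 = 'qe'.
Because there's exactly one group, `findall` drops the full match and keeps group 1 from each hit.

['fi', 'qe', 'qe']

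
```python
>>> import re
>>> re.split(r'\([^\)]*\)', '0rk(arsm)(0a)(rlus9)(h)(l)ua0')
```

['0rk', '', '', '', '', 'ua0']

Matches to split on: at [3:9] → '(arsm)'; at [9:13] → '(0a)'; at [13:20] → '(rlus9)'; at [20:23] → '(h)'; at [23:26] → '(l)'.
Each match becomes a cut point; 6 segments remain.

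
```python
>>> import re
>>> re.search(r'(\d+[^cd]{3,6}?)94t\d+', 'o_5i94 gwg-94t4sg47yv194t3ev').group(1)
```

'94 gwg-'

The match spans [4:15] → '94 gwg-94t4'.
Captured: group 1 = '94 gwg-'.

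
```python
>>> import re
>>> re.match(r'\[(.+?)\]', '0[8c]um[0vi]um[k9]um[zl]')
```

None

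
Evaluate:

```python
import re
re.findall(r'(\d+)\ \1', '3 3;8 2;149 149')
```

['3', '149']

After group 1 captures some text, `\1` only succeeds where that same text appears again.
Walking the string: at [0:3] match '3 3', group 1 = '3'; at [8:15] match '149 149', group 1 = '149'.
With a single group, `findall` returns only what that group captured — 2 items.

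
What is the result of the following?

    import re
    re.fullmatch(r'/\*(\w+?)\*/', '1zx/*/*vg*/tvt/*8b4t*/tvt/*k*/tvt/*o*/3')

None

`re.fullmatch` is like wrapping the pattern in `^…$` (in single-line mode).
Here the string isn't matched end-to-end, so the call returns None.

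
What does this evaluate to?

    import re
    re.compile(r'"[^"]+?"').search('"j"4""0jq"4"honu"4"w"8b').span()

Unlike `match`, `search` isn't anchored — it looks for the pattern anywhere in the string.
The match spans [0:3] → '"j"'.

(0, 3)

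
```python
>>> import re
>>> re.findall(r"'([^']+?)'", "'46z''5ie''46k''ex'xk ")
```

Because there's exactly one group, `findall` drops the full match and keeps group 1 from each hit.

['46z', '5ie', '46k', 'ex']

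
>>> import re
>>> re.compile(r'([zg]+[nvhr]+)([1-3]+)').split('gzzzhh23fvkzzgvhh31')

Pattern: one or more of one of [zg], then one or more of one of [nvhr] (captured); then one or more of a character in [1-3] (captured).
Matches to split on: at [0:8] → 'gzzzhh23'; at [11:19] → 'zzgvhh31'.
Because the pattern has a capturing group, `split` also inserts each captured text between the pieces.

['', 'gzzzhh', '23', 'fvk', 'zzgvhh', '31', '']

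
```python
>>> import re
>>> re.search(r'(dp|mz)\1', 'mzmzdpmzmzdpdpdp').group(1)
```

`\1` has to match the exact text group 1 already captured.
`re.search` scans for the first position where the pattern succeeds.
The match spans [0:4] → 'mzmz'.
Captured: group 1 = 'mz'.

'mz'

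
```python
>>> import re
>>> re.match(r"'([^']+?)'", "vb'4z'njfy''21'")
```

None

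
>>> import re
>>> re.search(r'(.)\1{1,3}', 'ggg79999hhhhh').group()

The backreference `\1` re-matches whatever the first group consumed, character for character.
The match spans [0:3] → 'ggg'.

'ggg'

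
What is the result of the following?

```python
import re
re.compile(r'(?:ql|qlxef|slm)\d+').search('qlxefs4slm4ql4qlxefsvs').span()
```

(7, 11)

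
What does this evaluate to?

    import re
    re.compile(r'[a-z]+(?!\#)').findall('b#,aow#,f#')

['ao']

The negative lookahead/lookbehind blocks any match where the forbidden context is present.
Since nothing is captured, `findall` lists the 1 matched substring directly.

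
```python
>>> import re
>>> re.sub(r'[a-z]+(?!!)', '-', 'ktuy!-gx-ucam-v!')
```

Because the assertion is negative and zero-width, positions next to the forbidden text are skipped.
`sub` substitutes '-' at each match site.

'-y!-----v!'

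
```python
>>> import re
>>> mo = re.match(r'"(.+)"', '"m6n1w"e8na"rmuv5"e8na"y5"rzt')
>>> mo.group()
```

With `match`, the pattern is implicitly anchored at the beginning.
The match spans [0:26] → '"m6n1w"e8na"rmuv5"e8na"y5"'.
Captured: group 1 = 'm6n1w"e8na"rmuv5"e8na"y5'.

'"m6n1w"e8na"rmuv5"e8na"y5"'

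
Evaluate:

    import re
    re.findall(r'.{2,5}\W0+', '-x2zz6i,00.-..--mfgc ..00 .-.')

Pattern: 2 to 5 of any character, then a non-word character; then one or more of a literal '0'.
Walking the string: at [2:10] → '2zz6i,00'; at [17:25] → 'fgc ..00'.
Since nothing is captured, `findall` lists the 2 matched substrings directly.

['2zz6i,00', 'fgc ..00']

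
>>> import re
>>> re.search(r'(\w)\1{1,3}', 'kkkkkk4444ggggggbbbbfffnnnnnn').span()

`\1` is not a pattern — it's the concrete string captured by group 1, re-applied verbatim.
Unlike `match`, `search` isn't anchored — it looks for the pattern anywhere in the string.
The match spans [0:4] → 'kkkk'.
Captured: group 1 = 'k'.

(0, 4)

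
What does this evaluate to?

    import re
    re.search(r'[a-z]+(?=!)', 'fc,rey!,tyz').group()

Lookahead/lookbehind check context without consuming it, so the matched span excludes the asserted characters.
Unlike `match`, `search` isn't anchored — it looks for the pattern anywhere in the string.
The match spans [3:6] → 'rey'.

'rey'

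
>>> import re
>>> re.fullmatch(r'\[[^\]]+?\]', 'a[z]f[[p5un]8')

None

`fullmatch` succeeds only if the pattern covers the string from start to end.
Here there's no way to consume every character, so the call returns None.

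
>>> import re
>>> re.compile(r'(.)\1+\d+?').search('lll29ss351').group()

'lll2'

A backreference is literal: `\1` must see the identical characters the first group matched.
`re.search` tries every starting position until one works.
The match spans [0:4] → 'lll2'.
Captured: group 1 = 'l'.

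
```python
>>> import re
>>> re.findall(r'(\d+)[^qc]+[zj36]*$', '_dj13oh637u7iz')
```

Pattern: one or more of a digit (captured); then one or more of any character except [qc], then zero or more of one of [zj36]; then anchored at the end.
Scanning left to right: at [3:14] match '13oh637u7iz', group 1 = '13'.
One capturing group, so `findall` returns just the captured substring from the one match — 1 in all.

['13']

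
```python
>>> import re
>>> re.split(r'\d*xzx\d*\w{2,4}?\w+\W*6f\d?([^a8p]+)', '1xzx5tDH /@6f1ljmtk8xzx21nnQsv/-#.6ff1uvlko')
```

['', 'ljmtk', '', 'f1uvlko', '']

This matches zero or more of a digit, then the literal 'xzx'; then zero or more of a digit, then 2 to 4 of a word character (lazy); then one or more of a word character; then zero or more of a non-word character, then the literal '6f', then optionally a digit; then one or more of any character except [a8p] (captured).
Matches to split on: at [0:19] → '1xzx5tDH /@6f1ljmtk'; at [19:43] → '8xzx21nnQsv/-#.6ff1uvlko'.
`re.split` interleaves the captured-group text with the surrounding fragments.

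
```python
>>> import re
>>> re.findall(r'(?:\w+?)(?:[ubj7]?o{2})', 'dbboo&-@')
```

['dbboo']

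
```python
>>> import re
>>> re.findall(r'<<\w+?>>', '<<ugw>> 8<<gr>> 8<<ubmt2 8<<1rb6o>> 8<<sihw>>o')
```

['<<ugw>>', '<<gr>>', '<<1rb6o>>', '<<sihw>>']

With no groups in the pattern, `findall` gives back each whole match — 4 here.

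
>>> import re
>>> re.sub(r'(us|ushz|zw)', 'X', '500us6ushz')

'500X6Xhz'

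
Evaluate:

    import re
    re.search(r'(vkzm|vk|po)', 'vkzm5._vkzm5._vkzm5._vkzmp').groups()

('vkzm',)

Alternation tries branches left to right and keeps the first one that lets the overall match succeed at that position.
Unlike `match`, `search` isn't anchored — it looks for the pattern anywhere in the string.
The match spans [0:4] → 'vkzm'.
Captured: group 1 = 'vkzm'.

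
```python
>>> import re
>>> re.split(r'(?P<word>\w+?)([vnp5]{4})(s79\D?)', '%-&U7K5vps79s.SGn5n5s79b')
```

['%-&U7K5vps79s.', 'SG', 'n5n5', 's79b', '']

`re.split` interleaves the captured-group text with the surrounding fragments.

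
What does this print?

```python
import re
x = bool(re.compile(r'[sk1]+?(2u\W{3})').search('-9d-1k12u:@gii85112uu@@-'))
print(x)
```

Pattern: one or more of one of [sk1] (lazy); then the literal '2u', then exactly 3 of a non-word character (captured).
Unlike `match`, `search` isn't anchored — it looks for the pattern anywhere in the string.
Here the pattern never matches, so the call returns None, and `bool(None)` is False.

False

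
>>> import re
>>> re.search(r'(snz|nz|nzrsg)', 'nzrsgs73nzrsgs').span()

(0, 2)

`|` is ordered: at each position the engine commits to the first alternative that works.
The match spans [0:2] → 'nz'.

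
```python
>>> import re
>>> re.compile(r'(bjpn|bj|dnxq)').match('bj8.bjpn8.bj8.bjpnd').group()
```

'bj'

`re.match` only tries the pattern at the start of the string.
The match spans [0:2] → 'bj'.
Captured: group 1 = 'bj'.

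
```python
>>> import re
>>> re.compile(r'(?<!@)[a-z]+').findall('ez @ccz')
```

The negative lookahead/lookbehind blocks any match where the forbidden context is present.
Walking the string: at [0:2] → 'ez'; at [5:7] → 'cz'.
With no groups in the pattern, `findall` gives back each whole match — 2 here.

['ez', 'cz']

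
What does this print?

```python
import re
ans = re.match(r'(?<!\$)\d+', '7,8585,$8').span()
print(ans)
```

Because the assertion is negative and zero-width, positions next to the forbidden text are skipped.
`re.match` won't scan ahead — the pattern has to work from the very first character.
The match spans [0:1] → '7'.

(0, 1)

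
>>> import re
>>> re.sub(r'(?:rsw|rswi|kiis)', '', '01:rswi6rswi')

Alternation tries branches left to right and keeps the first one that lets the overall match succeed at that position.
Matches: at [3:6] → 'rsw'; at [8:11] → 'rsw'.
Every occurrence is swapped for ''.

'01:i6i'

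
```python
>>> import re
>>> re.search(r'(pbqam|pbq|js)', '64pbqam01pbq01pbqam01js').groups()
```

The match spans [2:7] → 'pbqam'.
Captured: group 1 = 'pbqam'.

('pbqam',)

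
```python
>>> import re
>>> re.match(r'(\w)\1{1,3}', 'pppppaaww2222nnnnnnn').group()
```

`re.match` only tries the pattern at the start of the string.
The match spans [0:4] → 'pppp'.

'pppp'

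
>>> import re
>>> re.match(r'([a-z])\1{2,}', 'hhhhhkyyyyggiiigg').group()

'hhhhh'

`match` is anchored at position 0; if the pattern doesn't fit there, it returns None.
The match spans [0:5] → 'hhhhh'.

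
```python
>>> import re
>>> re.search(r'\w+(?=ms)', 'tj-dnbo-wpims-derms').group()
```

Because the assertion is zero-width, the text it checks is not consumed and won't appear in the result.
The match spans [8:11] → 'wpi'.

'wpi'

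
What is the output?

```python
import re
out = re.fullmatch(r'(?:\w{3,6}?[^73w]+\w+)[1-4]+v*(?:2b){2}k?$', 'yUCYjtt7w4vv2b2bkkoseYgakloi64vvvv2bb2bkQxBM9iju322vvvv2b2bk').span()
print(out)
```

Pattern: 3 to 6 of a word character (lazy), then one or more of any character except [73w], then one or more of a word character (non-capturing group); then one or more of a character in [1-4]; then zero or more of the literal 'v', then the literal '2b' repeated 2 times, then optionally the literal 'k'; then anchored at the end.
`re.fullmatch` requires the pattern to consume the entire string.
The match spans [0:60] → 'yUCYjtt7w4vv2b2bkkoseYgakloi64vvvv2bb2bkQxBM9iju322vvvv2b2bk'.

(0, 60)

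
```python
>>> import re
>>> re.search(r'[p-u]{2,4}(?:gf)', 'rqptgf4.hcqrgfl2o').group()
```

'rqptgf'

The match spans [0:6] → 'rqptgf'.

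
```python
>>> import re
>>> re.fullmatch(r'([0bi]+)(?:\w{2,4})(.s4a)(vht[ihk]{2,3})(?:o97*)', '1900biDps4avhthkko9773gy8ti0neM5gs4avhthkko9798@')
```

None

This matches one or more of one of [0bi] (captured); then 2 to 4 of a word character (non-capturing group); then any character, then the literal 's4a' (captured); then the literal 'vht', then 2 to 3 of one of [ihk] (captured); then the literal 'o9', then zero or more of the literal '7' (non-capturing group).
`fullmatch` succeeds only if the pattern covers the string from start to end.
Here the string isn't matched end-to-end, so the call returns None.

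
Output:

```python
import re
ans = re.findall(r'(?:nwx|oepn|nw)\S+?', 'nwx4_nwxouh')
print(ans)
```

['nwx4', 'nwxo']

The regex engine tests alternatives in the order written; an earlier branch that matches wins even if a later one would match more.
No capturing groups, so `findall` returns the 2 full match strings.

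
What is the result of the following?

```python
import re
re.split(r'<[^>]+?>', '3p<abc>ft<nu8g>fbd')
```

Matches to split on: at [2:7] → '<abc>'; at [9:15] → '<nu8g>'.
Each match becomes a cut point; 3 segments remain.

['3p', 'ft', 'fbd']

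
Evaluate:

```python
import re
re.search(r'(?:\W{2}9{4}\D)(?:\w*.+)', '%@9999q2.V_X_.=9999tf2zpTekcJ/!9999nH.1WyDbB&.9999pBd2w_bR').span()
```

(0, 58)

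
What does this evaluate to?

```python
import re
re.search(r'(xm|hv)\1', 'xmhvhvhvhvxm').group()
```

'hvhv'

The backreference `\1` re-matches whatever the first group consumed, character for character.
The match spans [2:6] → 'hvhv'.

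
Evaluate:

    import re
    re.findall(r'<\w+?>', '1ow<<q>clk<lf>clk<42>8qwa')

['<q>', '<lf>', '<42>']

Scanning left to right: at [4:7] → '<q>'; at [10:14] → '<lf>'; at [17:21] → '<42>'.
`findall` yields the raw match text (3 of them) because the pattern has no groups.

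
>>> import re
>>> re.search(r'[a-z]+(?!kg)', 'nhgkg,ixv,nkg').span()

The negative lookaround is zero-width — it rules out positions where the adjacent text would match, without consuming anything.
The match spans [0:5] → 'nhgkg'.

(0, 5)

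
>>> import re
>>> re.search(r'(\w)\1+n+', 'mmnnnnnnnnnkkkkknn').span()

The backreference `\1` re-matches whatever the first group consumed, character for character.
The match spans [0:11] → 'mmnnnnnnnnn'.

(0, 11)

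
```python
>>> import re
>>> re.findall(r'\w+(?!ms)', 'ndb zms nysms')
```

['ndb', 'zms', 'nysms']

The negative lookahead/lookbehind blocks any match where the forbidden context is present.
With no groups in the pattern, `findall` gives back each whole match — 3 here.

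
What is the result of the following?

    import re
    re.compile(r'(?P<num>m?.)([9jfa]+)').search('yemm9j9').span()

(2, 7)

This matches optionally a literal 'm', then any character (captured as 'num'); then one or more of one of [9jfa] (captured).
`search` walks the string left to right and returns the first match it finds.
The match spans [2:7] → 'mm9j9'.
Captured: group 1 = 'mm', group 2 = '9j9'.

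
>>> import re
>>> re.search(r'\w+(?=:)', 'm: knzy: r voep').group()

'm'

The positive lookaround only admits positions where the adjacent text matches; those characters stay outside the span.
Unlike `match`, `search` isn't anchored — it looks for the pattern anywhere in the string.
The match spans [0:1] → 'm'.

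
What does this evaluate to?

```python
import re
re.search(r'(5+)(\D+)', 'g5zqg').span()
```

(1, 5)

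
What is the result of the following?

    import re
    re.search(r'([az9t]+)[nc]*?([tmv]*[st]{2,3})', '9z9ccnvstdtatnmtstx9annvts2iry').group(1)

This matches one or more of one of [az9t] (captured); then zero or more of one of [nc] (lazy); then zero or more of one of [tmv], then 2 to 3 of one of [st] (captured).
`re.search` tries every starting position until one works.
The match spans [0:9] → '9z9ccnvst'.
Captured: group 1 = '9z9', group 2 = 'vst'.

'9z9'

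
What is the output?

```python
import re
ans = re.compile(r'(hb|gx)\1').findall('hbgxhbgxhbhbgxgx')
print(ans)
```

`\1` is not a pattern — it's the concrete string captured by group 1, re-applied verbatim.
Walking the string: at [8:12] match 'hbhb', group 1 = 'hb'; at [12:16] match 'gxgx', group 1 = 'gx'.
One capturing group, so `findall` returns just the captured substring from each match — 2 in all.

['hb', 'gx']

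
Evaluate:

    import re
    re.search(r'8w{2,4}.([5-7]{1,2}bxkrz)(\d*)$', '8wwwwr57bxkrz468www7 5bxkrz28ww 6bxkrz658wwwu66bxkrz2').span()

(40, 53)

This matches the literal '8', then 2 to 4 of a literal 'w', then any character; then 1 to 2 of a character in [5-7], then the literal 'bx', then the literal 'krz' (captured); then zero or more of a digit (captured); then anchored at the end.
Unlike `match`, `search` isn't anchored — it looks for the pattern anywhere in the string.
The match spans [40:53] → '8wwwu66bxkrz2'.
Captured: group 1 = '66bxkrz', group 2 = '2'.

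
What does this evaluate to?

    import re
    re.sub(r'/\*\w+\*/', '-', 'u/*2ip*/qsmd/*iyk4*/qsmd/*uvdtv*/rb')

'u-qsmd-qsmd-rb'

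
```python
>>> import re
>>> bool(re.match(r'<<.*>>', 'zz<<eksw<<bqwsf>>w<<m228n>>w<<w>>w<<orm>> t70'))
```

False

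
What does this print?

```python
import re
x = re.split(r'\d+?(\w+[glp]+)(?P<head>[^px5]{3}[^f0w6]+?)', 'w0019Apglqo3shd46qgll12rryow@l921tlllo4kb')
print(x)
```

['w', '019Apglqo3shd46qgll', '12rr', 'yow@l', '21tlll', 'o4kb', '']

This matches one or more of a digit (lazy); then one or more of a word character, then one or more of one of [glp] (captured); then exactly 3 of any character except [px5], then one or more of any character except [f0w6] (lazy) (captured as 'head').
Matches to split on: at [1:25] → '0019Apglqo3shd46qgll12rr'; at [30:41] → '921tlllo4kb'.
Because the pattern has a capturing group, `split` also inserts each captured text between the pieces.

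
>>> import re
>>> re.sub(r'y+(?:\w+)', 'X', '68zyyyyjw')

'68zX'

This matches one or more of a literal 'y'; then one or more of a word character (non-capturing group).
Matches: at [3:9] → 'yyyyjw'.
Each match is replaced by 'X'.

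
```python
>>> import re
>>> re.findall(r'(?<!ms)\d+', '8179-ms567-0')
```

`(?!…)`/`(?<!…)` only lets a position through if the neighbouring text does NOT match; no characters are consumed.
Matches: at [0:4] → '8179'; at [8:10] → '67'; at [11:12] → '0'.
Since nothing is captured, `findall` lists the 3 matched substrings directly.

['8179', '67', '0']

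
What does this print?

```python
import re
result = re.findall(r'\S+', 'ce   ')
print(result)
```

['ce']

The pattern matches one or more of a non-whitespace character.
Scanning left to right: at [0:2] → 'ce'.
With no groups in the pattern, `findall` gives back each whole match — 1 here.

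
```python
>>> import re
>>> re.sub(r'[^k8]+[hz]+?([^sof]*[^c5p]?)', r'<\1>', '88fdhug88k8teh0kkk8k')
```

The pattern matches one or more of any character except [k8], then one or more of one of [hz] (lazy); then zero or more of any character except [sof], then optionally any character except [c5p] (captured).
Matches: at [2:20] → 'fdhug88k8teh0kkk8k'.
The replacement refers to a captured group, so each match is rewritten using its own captured text.

'88<ug88k8teh0kkk8k>'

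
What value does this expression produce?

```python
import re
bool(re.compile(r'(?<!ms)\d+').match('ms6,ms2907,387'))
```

False

`re.match` only tries the pattern at the start of the string.
Here the pattern fails at index 0, so the call returns None, and `bool(None)` is False.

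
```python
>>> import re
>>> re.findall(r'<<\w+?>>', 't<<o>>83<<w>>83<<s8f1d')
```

Walking the string: at [1:6] → '<<o>>'; at [8:13] → '<<w>>'.
With no groups in the pattern, `findall` gives back each whole match — 2 here.

['<<o>>', '<<w>>']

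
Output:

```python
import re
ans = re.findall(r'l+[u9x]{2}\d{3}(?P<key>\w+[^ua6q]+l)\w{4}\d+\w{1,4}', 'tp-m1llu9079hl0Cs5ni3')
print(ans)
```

Pattern: one or more of the literal 'l', then exactly 2 of one of [u9x], then exactly 3 of a digit; then one or more of a word character, then one or more of any character except [ua6q], then the literal 'l' (captured as 'key'); then exactly 4 of a word character, then one or more of a digit, then 1 to 4 of a word character.
With a single group, `findall` returns only what that group captured — 0 items.
Nothing in the string satisfies the pattern, so the list is empty.

[]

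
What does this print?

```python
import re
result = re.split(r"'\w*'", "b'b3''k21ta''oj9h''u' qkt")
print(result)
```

Matches to split on: at [1:5] → "'b3'"; at [5:12] → "'k21ta'"; at [12:18] → "'oj9h'"; at [18:21] → "'u'".
Splitting on the pattern gives 5 pieces.

['b', '', '', '', ' qkt']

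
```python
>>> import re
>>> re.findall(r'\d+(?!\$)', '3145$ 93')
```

['314', '93']

`(?!…)`/`(?<!…)` only lets a position through if the neighbouring text does NOT match; no characters are consumed.
Walking the string: at [0:3] → '314'; at [6:8] → '93'.
Since nothing is captured, `findall` lists the 2 matched substrings directly.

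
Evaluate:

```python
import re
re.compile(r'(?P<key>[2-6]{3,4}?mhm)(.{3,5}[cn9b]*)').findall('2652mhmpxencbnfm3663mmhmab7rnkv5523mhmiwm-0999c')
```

[('2652mhm', 'pxencbn'), ('5523mhm', 'iwm-0999c')]

This matches 3 to 4 of a character in [2-6] (lazy), then the literal 'mhm' (captured as 'key'); then 3 to 5 of any character, then zero or more of one of [cn9b] (captured).
Scanning left to right: at [0:14] match '2652mhmpxencbn', groups = ('2652mhm', 'pxencbn'); at [31:47] match '5523mhmiwm-0999c', groups = ('5523mhm', 'iwm-0999c').
2 groups means each result is a tuple of 2 captured strings — 2 here.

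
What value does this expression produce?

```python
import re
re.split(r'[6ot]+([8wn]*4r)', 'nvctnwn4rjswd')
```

['nvc', 'nwn4r', 'jswd']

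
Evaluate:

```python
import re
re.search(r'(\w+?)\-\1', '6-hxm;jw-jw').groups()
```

`\1` is not a pattern — it's the concrete string captured by group 1, re-applied verbatim.
`search` walks the string left to right and returns the first match it finds.
The match spans [6:11] → 'jw-jw'.
Captured: group 1 = 'jw'.

('jw',)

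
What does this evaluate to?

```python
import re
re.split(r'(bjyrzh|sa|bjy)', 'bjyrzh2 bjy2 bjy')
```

['', 'bjyrzh', '2 ', 'bjy', '2 ', 'bjy', '']

Alternation tries branches left to right and keeps the first one that lets the overall match succeed at that position.
The group in the pattern means `split` returns the separators' captures alongside the pieces.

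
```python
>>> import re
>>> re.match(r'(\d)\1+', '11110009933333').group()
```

`re.match` only tries the pattern at the start of the string.
The match spans [0:4] → '1111'.

'1111'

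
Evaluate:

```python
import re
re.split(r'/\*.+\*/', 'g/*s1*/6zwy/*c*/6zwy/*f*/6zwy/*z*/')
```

['g', '']

Matches to split on: at [1:34] → '/*s1*/6zwy/*c*/6zwy/*f*/6zwy/*z*/'.
Each match becomes a cut point; 2 segments remain.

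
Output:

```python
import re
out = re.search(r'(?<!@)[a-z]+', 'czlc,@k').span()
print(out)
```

(0, 4)

`(?!…)`/`(?<!…)` only lets a position through if the neighbouring text does NOT match; no characters are consumed.
The match spans [0:4] → 'czlc'.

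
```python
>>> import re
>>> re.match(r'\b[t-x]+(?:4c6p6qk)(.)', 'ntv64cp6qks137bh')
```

None

Pattern: a word boundary (`\b`, zero-width); then one or more of a character in [t-x]; then the literal '4c6', then the literal 'p6', then the literal 'qk' (non-capturing group); then any character (captured).
`match` is anchored at position 0; if the pattern doesn't fit there, it returns None.
Here the pattern fails at index 0, so the call returns None.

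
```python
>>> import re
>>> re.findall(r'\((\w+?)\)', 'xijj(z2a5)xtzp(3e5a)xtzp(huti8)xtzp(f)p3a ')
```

`findall` collects group 1 from each match (4 total).

['z2a5', '3e5a', 'huti8', 'f']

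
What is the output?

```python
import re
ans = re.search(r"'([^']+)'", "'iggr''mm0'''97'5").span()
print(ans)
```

(0, 6)

The match spans [0:6] → "'iggr'".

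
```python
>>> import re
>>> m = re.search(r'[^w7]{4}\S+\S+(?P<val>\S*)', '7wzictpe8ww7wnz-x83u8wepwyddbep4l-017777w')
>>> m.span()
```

The pattern matches exactly 4 of any character except [w7], then one or more of a non-whitespace character, then one or more of a non-whitespace character; then zero or more of a non-whitespace character (captured as 'val').
Unlike `match`, `search` isn't anchored — it looks for the pattern anywhere in the string.
The match spans [2:41] → 'zictpe8ww7wnz-x83u8wepwyddbep4l-017777w'.
Captured: group 1 = ''.

(2, 41)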